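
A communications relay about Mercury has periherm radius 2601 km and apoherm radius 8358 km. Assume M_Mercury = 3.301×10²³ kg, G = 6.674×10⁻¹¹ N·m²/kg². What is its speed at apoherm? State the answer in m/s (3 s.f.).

v ≈ 1120 m/s

μ = GM = 6.674×10⁻¹¹ × 3.301×10²³ = 2.203×10¹³ m³/s².
Semi-major axis a = (r_p + r_a)/2 = 5479.5 km = 5.480×10⁶ m.
Vis-viva: v² = μ(2/r − 1/a) = 2.203×10¹³ × (2.393×10⁻⁷ − 1.825×10⁻⁷) = 1.251×10⁶ m²/s².
v = 1119 m/s.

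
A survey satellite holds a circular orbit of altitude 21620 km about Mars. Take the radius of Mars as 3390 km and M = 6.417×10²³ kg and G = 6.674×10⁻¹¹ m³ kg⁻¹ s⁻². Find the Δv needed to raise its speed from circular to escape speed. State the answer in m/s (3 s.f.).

μ = GM = 6.674×10⁻¹¹ × 6.417×10²³ = 4.283×10¹³ m³/s².
r = 3390 + 21620 = 25010 km = 2.5010×10⁷ m.
Circular speed v_c = √(μ/r) = 1309 m/s.
Escape speed v_esc = √(2μ/r) = √2 × v_c = 1851 m/s.
Δv = v_esc − v_c = 542.0 m/s.

Δv ≈ 542 m/s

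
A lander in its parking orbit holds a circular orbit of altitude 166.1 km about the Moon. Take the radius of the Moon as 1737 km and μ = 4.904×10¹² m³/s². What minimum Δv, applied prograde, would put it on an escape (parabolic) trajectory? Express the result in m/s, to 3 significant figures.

r = 1737 + 166.1 = 1903.1 km = 1.9031×10⁶ m.
Circular speed v_c = √(μ/r) = 1605 m/s.
Escape speed v_esc = √(2μ/r) = √2 × v_c = 2270 m/s.
Δv = v_esc − v_c = 664.9 m/s.

Δv ≈ 665 m/s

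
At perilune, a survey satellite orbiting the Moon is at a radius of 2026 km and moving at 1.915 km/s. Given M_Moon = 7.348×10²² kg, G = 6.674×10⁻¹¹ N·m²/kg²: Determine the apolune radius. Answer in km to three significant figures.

μ = GM = 6.674×10⁻¹¹ × 7.348×10²² = 4.904×10¹² m³/s².
r_p = 2.026×10⁶ m.
Specific energy ε = v²/2 − μ/r = -5.869×10⁵ J/kg, so a = −μ/(2ε) = 4.178×10⁶ m.
The apsides satisfy r_p + r_a = 2a, so the apolune radius is 2a − r_p = 6.329×10⁶ m = 6329.2 km.

apolune radius ≈ 6330 km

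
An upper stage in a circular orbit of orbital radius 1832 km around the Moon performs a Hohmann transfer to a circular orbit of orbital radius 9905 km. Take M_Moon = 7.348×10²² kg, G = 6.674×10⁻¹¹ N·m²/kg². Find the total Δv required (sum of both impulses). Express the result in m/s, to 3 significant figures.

μ = GM = 6.674×10⁻¹¹ × 7.348×10²² = 4.904×10¹² m³/s².
r₁ = 1832 km = 1.832×10⁶ m.
r₂ = 9905 km = 9.905×10⁶ m.
Transfer ellipse a_t = (r₁ + r₂)/2 = 5.868×10⁶ m.
At r₁: circular v_c1 = √(μ/r₁) = 1636 m/s; transfer-perilune v_p = √[μ(2/r₁ − 1/a_t)] = 2126 m/s.
Δv₁ = v_p − v_c1 = 489.5 m/s.
At r₂: circular v_c2 = √(μ/r₂) = 703.6 m/s; transfer-apolune v_a = √[μ(2/r₂ − 1/a_t)] = 393.1 m/s.
Δv₂ = v_c2 − v_a = 310.5 m/s.
Total Δv = Δv₁ + Δv₂ = 800.0 m/s.

Δv_total ≈ 800 m/s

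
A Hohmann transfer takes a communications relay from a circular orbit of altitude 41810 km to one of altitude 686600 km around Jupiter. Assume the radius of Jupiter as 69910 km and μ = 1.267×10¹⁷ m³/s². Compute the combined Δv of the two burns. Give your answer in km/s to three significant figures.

Δv_total ≈ 17.2 km/s

r₁ = 69910 + 41810 = 111720 km = 1.1172×10⁸ m.
r₂ = 69910 + 686600 = 756510 km = 7.5651×10⁸ m.
Transfer ellipse a_t = (r₁ + r₂)/2 = 4.341×10⁸ m.
At r₁: circular v_c1 = √(μ/r₁) = 33680 m/s; transfer-perijove v_p = √[μ(2/r₁ − 1/a_t)] = 44460 m/s.
Δv₁ = v_p − v_c1 = 10780 m/s.
At r₂: circular v_c2 = √(μ/r₂) = 12940 m/s; transfer-apojove v_a = √[μ(2/r₂ − 1/a_t)] = 6565 m/s.
Δv₂ = v_c2 − v_a = 6376 m/s.
Total Δv = Δv₁ + Δv₂ = 17160 m/s = 17.16 km/s.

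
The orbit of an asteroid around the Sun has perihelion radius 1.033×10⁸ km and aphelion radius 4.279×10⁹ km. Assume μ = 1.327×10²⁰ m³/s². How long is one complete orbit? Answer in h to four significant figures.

Semi-major axis a = (r_p + r_a)/2 = (1.0330×10⁸ + 4.2790×10⁹)/2 = 2.1912×10⁹ km = 2.191×10¹² m.
By Kepler's third law T = 2π√(a³/μ) = 2π × 2.816×10⁸ = 1.769×10⁹ s.
= 4.914×10⁵ h.

T ≈ 491400 h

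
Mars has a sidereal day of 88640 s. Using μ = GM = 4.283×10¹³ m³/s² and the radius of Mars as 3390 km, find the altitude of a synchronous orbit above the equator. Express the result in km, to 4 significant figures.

A synchronous orbit has period T, so by Kepler's third law a = (μT²/4π²)^(1/3).
μT²/4π² = 4.283×10¹³ × (8.864×10⁴)² / 39.48 = 8.524×10²¹ m³.
a = 2.043×10⁷ m = 20428 km.
Altitude h = a − R = 20428 − 3390 = 17038 km.

h_sync ≈ 17040 km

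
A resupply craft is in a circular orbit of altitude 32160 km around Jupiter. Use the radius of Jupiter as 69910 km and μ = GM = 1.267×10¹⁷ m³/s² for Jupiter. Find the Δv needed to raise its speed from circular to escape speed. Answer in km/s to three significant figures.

Δv ≈ 14.6 km/s

r = 69910 + 32160 = 102070 km = 1.0207×10⁸ m.
Circular speed v_c = √(μ/r) = 35230 m/s.
Escape speed v_esc = √(2μ/r) = √2 × v_c = 49830 m/s.
Δv = v_esc − v_c = 14590 m/s = 14.59 km/s.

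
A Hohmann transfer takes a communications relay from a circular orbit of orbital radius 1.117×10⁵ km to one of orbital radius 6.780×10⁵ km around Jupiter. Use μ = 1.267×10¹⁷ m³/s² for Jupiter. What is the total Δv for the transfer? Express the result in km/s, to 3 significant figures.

r₁ = 1.117×10⁵ km = 1.117×10⁸ m.
r₂ = 6.780×10⁵ km = 6.780×10⁸ m.
Transfer ellipse a_t = (r₁ + r₂)/2 = 3.948×10⁸ m.
At r₁: circular v_c1 = √(μ/r₁) = 33680 m/s; transfer-perijove v_p = √[μ(2/r₁ − 1/a_t)] = 44130 m/s.
Δv₁ = v_p − v_c1 = 10450 m/s.
At r₂: circular v_c2 = √(μ/r₂) = 13670 m/s; transfer-apojove v_a = √[μ(2/r₂ − 1/a_t)] = 7271 m/s.
Δv₂ = v_c2 − v_a = 6399 m/s.
Total Δv = Δv₁ + Δv₂ = 16850 m/s = 16.85 km/s.

Δv_total ≈ 16.9 km/s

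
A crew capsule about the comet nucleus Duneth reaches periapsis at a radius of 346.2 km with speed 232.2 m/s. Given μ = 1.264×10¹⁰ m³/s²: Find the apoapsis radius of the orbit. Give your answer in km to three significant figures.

r_p = 3.462×10⁵ m.
Specific energy ε = v²/2 − μ/r = -9.552×10³ J/kg, so a = −μ/(2ε) = 6.616×10⁵ m.
The apsides satisfy r_p + r_a = 2a, so the apoapsis radius is 2a − r_p = 9.770×10⁵ m = 977.05 km.

apoapsis radius ≈ 977 km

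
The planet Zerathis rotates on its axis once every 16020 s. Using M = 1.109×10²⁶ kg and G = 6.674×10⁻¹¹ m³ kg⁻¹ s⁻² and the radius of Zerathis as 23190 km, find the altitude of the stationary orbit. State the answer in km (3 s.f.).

h_sync ≈ 13200 km

μ = GM = 6.674×10⁻¹¹ × 1.109×10²⁶ = 7.401×10¹⁵ m³/s².
A synchronous orbit has period T, so by Kepler's third law a = (μT²/4π²)^(1/3).
μT²/4π² = 7.401×10¹⁵ × (1.602×10⁴)² / 39.48 = 4.812×10²² m³.
a = 3.637×10⁷ m = 36371 km.
Altitude h = a − R = 36371 − 23190 = 13181 km.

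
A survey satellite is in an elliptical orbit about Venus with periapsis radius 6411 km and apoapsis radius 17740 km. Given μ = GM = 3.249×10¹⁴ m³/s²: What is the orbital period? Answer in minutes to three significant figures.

Semi-major axis a = (r_p + r_a)/2 = (6411.0 + 17740)/2 = 12076 km = 1.208×10⁷ m.
By Kepler's third law T = 2π√(a³/μ) = 2π × 2.328×10³ = 1.463×10⁴ s.
= 243.8 minutes.

T ≈ 244 minutes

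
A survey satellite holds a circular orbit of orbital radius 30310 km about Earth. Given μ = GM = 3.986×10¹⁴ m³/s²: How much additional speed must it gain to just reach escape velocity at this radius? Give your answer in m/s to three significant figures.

Δv ≈ 1500 m/s

r = 30310 km = 3.031×10⁷ m.
Circular speed v_c = √(μ/r) = 3626 m/s.
Escape speed v_esc = √(2μ/r) = √2 × v_c = 5129 m/s.
Δv = v_esc − v_c = 1502 m/s.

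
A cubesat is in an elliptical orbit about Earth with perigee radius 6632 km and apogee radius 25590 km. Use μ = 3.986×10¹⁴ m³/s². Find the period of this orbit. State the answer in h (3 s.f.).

Semi-major axis a = (r_p + r_a)/2 = (6632.0 + 25590)/2 = 16111 km = 1.611×10⁷ m.
By Kepler's third law T = 2π√(a³/μ) = 2π × 3.239×10³ = 2.035×10⁴ s.
= 5.653 h.

T ≈ 5.65 h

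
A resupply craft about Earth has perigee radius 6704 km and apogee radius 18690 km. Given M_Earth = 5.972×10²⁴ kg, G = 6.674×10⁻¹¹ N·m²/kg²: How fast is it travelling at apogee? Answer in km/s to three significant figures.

μ = GM = 6.674×10⁻¹¹ × 5.972×10²⁴ = 3.986×10¹⁴ m³/s².
Semi-major axis a = (r_p + r_a)/2 = 12697 km = 1.270×10⁷ m.
Vis-viva: v² = μ(2/r − 1/a) = 3.986×10¹⁴ × (1.070×10⁻⁷ − 7.876×10⁻⁸) = 1.126×10⁷ m²/s².
v = 3356 m/s = 3.356 km/s.

v ≈ 3.36 km/s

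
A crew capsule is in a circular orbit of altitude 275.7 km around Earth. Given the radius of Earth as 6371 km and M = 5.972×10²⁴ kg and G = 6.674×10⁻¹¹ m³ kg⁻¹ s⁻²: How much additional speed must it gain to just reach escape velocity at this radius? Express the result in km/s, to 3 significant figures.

μ = GM = 6.674×10⁻¹¹ × 5.972×10²⁴ = 3.986×10¹⁴ m³/s².
r = 6371 + 275.7 = 6646.7 km = 6.6467×10⁶ m.
Circular speed v_c = √(μ/r) = 7744 m/s.
Escape speed v_esc = √(2μ/r) = √2 × v_c = 10950 m/s.
Δv = v_esc − v_c = 3208 m/s = 3.208 km/s.

Δv ≈ 3.21 km/s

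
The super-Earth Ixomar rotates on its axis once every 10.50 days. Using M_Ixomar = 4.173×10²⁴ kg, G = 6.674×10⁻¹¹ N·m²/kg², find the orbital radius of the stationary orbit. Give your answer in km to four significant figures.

r_sync ≈ 1.797×10⁵ km

μ = GM = 6.674×10⁻¹¹ × 4.173×10²⁴ = 2.785×10¹⁴ m³/s².
T = 10.50 days = 9.072×10⁵ s.
A synchronous orbit has period T, so by Kepler's third law a = (μT²/4π²)^(1/3).
μT²/4π² = 2.785×10¹⁴ × (9.072×10⁵)² / 39.48 = 5.806×10²⁴ m³.
a = 1.797×10⁸ m = 1.7973×10⁵ km.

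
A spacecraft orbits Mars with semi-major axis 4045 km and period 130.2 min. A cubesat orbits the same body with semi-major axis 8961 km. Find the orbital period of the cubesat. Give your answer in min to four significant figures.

T₂ ≈ 429.3 min

Kepler's third law: T² ∝ a³, so T₂ = T₁ (a₂/a₁)^(3/2).
a₂/a₁ = 2.215, (a₂/a₁)^(3/2) = 3.297.
T₂ = 130.2 × 3.297 = 429.3 min.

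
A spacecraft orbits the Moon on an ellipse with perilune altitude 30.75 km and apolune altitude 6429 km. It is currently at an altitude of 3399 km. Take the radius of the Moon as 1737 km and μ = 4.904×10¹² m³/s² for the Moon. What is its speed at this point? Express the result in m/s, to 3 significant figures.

v ≈ 960 m/s

r_p = 1737 + 30.75 = 1767.8 km = 1.7678×10⁶ m.
r_a = 1737 + 6429 = 8166.0 km = 8.1660×10⁶ m.
r = 1737 + 3399 = 5136.0 km = 5.136×10⁶ m.
Semi-major axis a = (r_p + r_a)/2 = 4966.9 km = 4.967×10⁶ m.
Vis-viva: v² = μ(2/r − 1/a) = 4.904×10¹² × (3.894×10⁻⁷ − 2.013×10⁻⁷) = 9.223×10⁵ m²/s².
v = 960.4 m/s.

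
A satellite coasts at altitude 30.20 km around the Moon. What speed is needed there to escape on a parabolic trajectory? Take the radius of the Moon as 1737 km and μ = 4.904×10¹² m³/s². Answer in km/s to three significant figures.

r = 1737 + 30.20 = 1767.2 km = 1.7672×10⁶ m.
Escape speed v_esc = √(2μ/r) = √(2 × 4.904×10¹² / 1.767×10⁶) = √(5.550×10⁶) = 2356 m/s.
= 2.356 km/s.

v_esc ≈ 2.36 km/s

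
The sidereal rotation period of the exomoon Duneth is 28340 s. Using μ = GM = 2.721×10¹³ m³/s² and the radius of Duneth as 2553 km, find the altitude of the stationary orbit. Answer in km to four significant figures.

A synchronous orbit has period T, so by Kepler's third law a = (μT²/4π²)^(1/3).
μT²/4π² = 2.721×10¹³ × (2.834×10⁴)² / 39.48 = 5.536×10²⁰ m³.
a = 8.211×10⁶ m = 8210.9 km.
Altitude h = a − R = 8210.9 − 2553 = 5657.9 km.

h_sync ≈ 5658 km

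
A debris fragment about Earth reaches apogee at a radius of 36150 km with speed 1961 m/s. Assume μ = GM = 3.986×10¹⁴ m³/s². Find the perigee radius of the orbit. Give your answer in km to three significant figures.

r_a = 3.615×10⁷ m.
Specific energy ε = v²/2 − μ/r = -9.104×10⁶ J/kg, so a = −μ/(2ε) = 2.189×10⁷ m.
The apsides satisfy r_p + r_a = 2a, so the perigee radius is 2a − r_a = 7.635×10⁶ m = 7635.3 km.

perigee radius ≈ 7640 km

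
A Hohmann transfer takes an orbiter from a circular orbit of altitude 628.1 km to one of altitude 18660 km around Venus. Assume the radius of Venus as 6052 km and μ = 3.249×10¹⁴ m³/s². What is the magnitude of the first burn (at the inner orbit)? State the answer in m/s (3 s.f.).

Δv ≈ 1780 m/s

r₁ = 6052 + 628.1 = 6680.1 km = 6.6801×10⁶ m.
r₂ = 6052 + 18660 = 24712 km = 2.4712×10⁷ m.
Transfer ellipse a_t = (r₁ + r₂)/2 = 1.570×10⁷ m.
At r₁: circular v_c1 = √(μ/r₁) = 6974 m/s; transfer-periapsis v_p = √[μ(2/r₁ − 1/a_t)] = 8751 m/s.
Δv₁ = v_p − v_c1 = 1777 m/s.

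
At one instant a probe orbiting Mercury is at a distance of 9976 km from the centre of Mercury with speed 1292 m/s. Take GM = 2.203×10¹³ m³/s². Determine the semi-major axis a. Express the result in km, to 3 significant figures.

a ≈ 8020 km

r = 9.976×10⁶ m.
Vis-viva rearranged: 1/a = 2/r − v²/μ = 2.005×10⁻⁷ − 7.577×10⁻⁸ = 1.247×10⁻⁷ m⁻¹.
a = 8.019×10⁶ m = 8018.7 km.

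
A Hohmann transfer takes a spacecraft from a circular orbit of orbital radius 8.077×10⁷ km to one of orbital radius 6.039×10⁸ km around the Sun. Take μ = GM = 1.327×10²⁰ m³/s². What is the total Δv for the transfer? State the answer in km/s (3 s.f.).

r₁ = 8.077×10⁷ km = 8.077×10¹⁰ m.
r₂ = 6.039×10⁸ km = 6.039×10¹¹ m.
Transfer ellipse a_t = (r₁ + r₂)/2 = 3.423×10¹¹ m.
At r₁: circular v_c1 = √(μ/r₁) = 40530 m/s; transfer-perihelion v_p = √[μ(2/r₁ − 1/a_t)] = 53840 m/s.
Δv₁ = v_p − v_c1 = 13300 m/s.
At r₂: circular v_c2 = √(μ/r₂) = 14820 m/s; transfer-aphelion v_a = √[μ(2/r₂ − 1/a_t)] = 7200 m/s.
Δv₂ = v_c2 − v_a = 7623 m/s.
Total Δv = Δv₁ + Δv₂ = 20930 m/s = 20.93 km/s.

Δv_total ≈ 20.9 km/s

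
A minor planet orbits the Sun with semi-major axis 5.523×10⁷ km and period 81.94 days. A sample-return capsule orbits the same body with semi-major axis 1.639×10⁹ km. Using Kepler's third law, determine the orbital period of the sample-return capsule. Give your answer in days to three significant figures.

T₂ ≈ 13200 days

Kepler's third law: T² ∝ a³, so T₂ = T₁ (a₂/a₁)^(3/2).
a₂/a₁ = 29.68, (a₂/a₁)^(3/2) = 161.7.
T₂ = 81.94 × 161.7 = 13250 days.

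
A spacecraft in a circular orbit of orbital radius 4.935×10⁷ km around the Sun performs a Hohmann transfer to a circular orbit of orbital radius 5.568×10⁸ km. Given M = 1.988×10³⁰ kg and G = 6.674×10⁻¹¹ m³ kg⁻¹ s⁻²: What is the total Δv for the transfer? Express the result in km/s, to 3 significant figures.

μ = GM = 6.674×10⁻¹¹ × 1.988×10³⁰ = 1.327×10²⁰ m³/s².
r₁ = 4.935×10⁷ km = 4.935×10¹⁰ m.
r₂ = 5.568×10⁸ km = 5.568×10¹¹ m.
Transfer ellipse a_t = (r₁ + r₂)/2 = 3.031×10¹¹ m.
At r₁: circular v_c1 = √(μ/r₁) = 51850 m/s; transfer-perihelion v_p = √[μ(2/r₁ − 1/a_t)] = 70280 m/s.
Δv₁ = v_p − v_c1 = 18430 m/s.
At r₂: circular v_c2 = √(μ/r₂) = 15440 m/s; transfer-aphelion v_a = √[μ(2/r₂ − 1/a_t)] = 6229 m/s.
Δv₂ = v_c2 − v_a = 9208 m/s.
Total Δv = Δv₁ + Δv₂ = 27640 m/s = 27.64 km/s.

Δv_total ≈ 27.6 km/s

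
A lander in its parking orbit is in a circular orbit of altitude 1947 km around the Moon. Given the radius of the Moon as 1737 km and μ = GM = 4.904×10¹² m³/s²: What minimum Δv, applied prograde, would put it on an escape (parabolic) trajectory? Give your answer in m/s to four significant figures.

Δv ≈ 477.9 m/s

r = 1737 + 1947 = 3684.0 km = 3.6840×10⁶ m.
Circular speed v_c = √(μ/r) = 1154 m/s.
Escape speed v_esc = √(2μ/r) = √2 × v_c = 1632 m/s.
Δv = v_esc − v_c = 477.9 m/s.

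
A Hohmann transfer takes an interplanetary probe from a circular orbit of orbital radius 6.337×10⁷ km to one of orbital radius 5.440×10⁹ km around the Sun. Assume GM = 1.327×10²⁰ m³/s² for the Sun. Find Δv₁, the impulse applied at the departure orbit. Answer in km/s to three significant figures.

r₁ = 6.337×10⁷ km = 6.337×10¹⁰ m.
r₂ = 5.440×10⁹ km = 5.440×10¹² m.
Transfer ellipse a_t = (r₁ + r₂)/2 = 2.752×10¹² m.
At r₁: circular v_c1 = √(μ/r₁) = 45760 m/s; transfer-perihelion v_p = √[μ(2/r₁ − 1/a_t)] = 64340 m/s.
Δv₁ = v_p − v_c1 = 18580 m/s.
= 18.58 km/s.

Δv ≈ 18.6 km/s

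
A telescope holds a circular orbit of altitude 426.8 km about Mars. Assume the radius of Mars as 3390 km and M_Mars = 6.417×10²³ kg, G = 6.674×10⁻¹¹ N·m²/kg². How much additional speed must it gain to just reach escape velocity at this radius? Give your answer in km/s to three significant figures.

μ = GM = 6.674×10⁻¹¹ × 6.417×10²³ = 4.283×10¹³ m³/s².
r = 3390 + 426.8 = 3816.8 km = 3.8168×10⁶ m.
Circular speed v_c = √(μ/r) = 3350 m/s.
Escape speed v_esc = √(2μ/r) = √2 × v_c = 4737 m/s.
Δv = v_esc − v_c = 1388 m/s = 1.388 km/s.

Δv ≈ 1.39 km/s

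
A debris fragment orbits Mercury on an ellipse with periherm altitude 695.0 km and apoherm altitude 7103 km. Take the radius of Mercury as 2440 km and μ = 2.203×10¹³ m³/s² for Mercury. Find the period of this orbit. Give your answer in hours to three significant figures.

T ≈ 5.93 hours

r_p = 2440 + 695.0 = 3135.0 km = 3.1350×10⁶ m.
r_a = 2440 + 7103 = 9543.0 km = 9.5430×10⁶ m.
Semi-major axis a = (r_p + r_a)/2 = (3135.0 + 9543.0)/2 = 6339.0 km = 6.339×10⁶ m.
By Kepler's third law T = 2π√(a³/μ) = 2π × 3.400×10³ = 2.137×10⁴ s.
= 5.935 hours.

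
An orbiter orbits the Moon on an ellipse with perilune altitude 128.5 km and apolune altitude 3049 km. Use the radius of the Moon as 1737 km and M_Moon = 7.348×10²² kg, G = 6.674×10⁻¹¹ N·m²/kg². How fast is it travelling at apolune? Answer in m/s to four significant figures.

μ = GM = 6.674×10⁻¹¹ × 7.348×10²² = 4.904×10¹² m³/s².
r_p = 1737 + 128.5 = 1865.5 km = 1.8655×10⁶ m.
r_a = 1737 + 3049 = 4786.0 km = 4.7860×10⁶ m.
Semi-major axis a = (r_p + r_a)/2 = 3325.8 km = 3.326×10⁶ m.
Vis-viva: v² = μ(2/r − 1/a) = 4.904×10¹² × (4.179×10⁻⁷ − 3.007×10⁻⁷) = 5.748×10⁵ m²/s².
v = 758.1 m/s.

v ≈ 758.1 m/s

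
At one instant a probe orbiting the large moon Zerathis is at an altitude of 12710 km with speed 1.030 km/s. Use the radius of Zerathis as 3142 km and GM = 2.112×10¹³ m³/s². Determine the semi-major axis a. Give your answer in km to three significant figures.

a ≈ 13200 km

r = 3142 + 12710 = 15852 km = 1.585×10⁷ m.
Vis-viva rearranged: 1/a = 2/r − v²/μ = 1.262×10⁻⁷ − 5.023×10⁻⁸ = 7.594×10⁻⁸ m⁻¹.
a = 1.317×10⁷ m = 13169 km.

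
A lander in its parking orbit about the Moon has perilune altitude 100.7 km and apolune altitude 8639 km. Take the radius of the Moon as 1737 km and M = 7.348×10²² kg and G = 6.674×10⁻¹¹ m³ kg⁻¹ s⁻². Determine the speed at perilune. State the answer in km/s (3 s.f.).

v ≈ 2.13 km/s

μ = GM = 6.674×10⁻¹¹ × 7.348×10²² = 4.904×10¹² m³/s².
r_p = 1737 + 100.7 = 1837.7 km = 1.8377×10⁶ m.
r_a = 1737 + 8639 = 10376 km = 1.0376×10⁷ m.
Semi-major axis a = (r_p + r_a)/2 = 6106.9 km = 6.107×10⁶ m.
Vis-viva: v² = μ(2/r − 1/a) = 4.904×10¹² × (1.088×10⁻⁶ − 1.638×10⁻⁷) = 4.534×10⁶ m²/s².
v = 2129 m/s = 2.129 km/s.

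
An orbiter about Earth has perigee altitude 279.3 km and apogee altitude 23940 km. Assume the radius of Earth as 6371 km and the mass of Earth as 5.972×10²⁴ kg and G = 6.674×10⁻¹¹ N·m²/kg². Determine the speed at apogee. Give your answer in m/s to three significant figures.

μ = GM = 6.674×10⁻¹¹ × 5.972×10²⁴ = 3.986×10¹⁴ m³/s².
r_p = 6371 + 279.3 = 6650.3 km = 6.6503×10⁶ m.
r_a = 6371 + 23940 = 30311 km = 3.0311×10⁷ m.
Semi-major axis a = (r_p + r_a)/2 = 18481 km = 1.848×10⁷ m.
Vis-viva: v² = μ(2/r − 1/a) = 3.986×10¹⁴ × (6.598×10⁻⁸ − 5.411×10⁻⁸) = 4.732×10⁶ m²/s².
v = 2175 m/s.

v ≈ 2180 m/s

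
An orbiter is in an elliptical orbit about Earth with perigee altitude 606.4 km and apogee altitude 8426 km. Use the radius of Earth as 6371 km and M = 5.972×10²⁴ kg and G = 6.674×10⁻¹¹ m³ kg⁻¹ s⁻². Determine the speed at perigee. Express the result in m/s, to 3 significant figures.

μ = GM = 6.674×10⁻¹¹ × 5.972×10²⁴ = 3.986×10¹⁴ m³/s².
r_p = 6371 + 606.4 = 6977.4 km = 6.9774×10⁶ m.
r_a = 6371 + 8426 = 14797 km = 1.4797×10⁷ m.
Semi-major axis a = (r_p + r_a)/2 = 10887 km = 1.089×10⁷ m.
Vis-viva: v² = μ(2/r − 1/a) = 3.986×10¹⁴ × (2.866×10⁻⁷ − 9.185×10⁻⁸) = 7.764×10⁷ m²/s².
v = 8811 m/s.

v ≈ 8810 m/s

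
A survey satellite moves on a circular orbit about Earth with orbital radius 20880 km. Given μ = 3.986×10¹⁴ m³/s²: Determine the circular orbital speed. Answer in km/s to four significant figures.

v ≈ 4.369 km/s

r = 20880 km = 2.088×10⁷ m.
For a circular orbit v = √(μ/r) = √(3.986×10¹⁴ / 2.088×10⁷) = √(1.909×10⁷) = 4369 m/s.
That is 4.369 km/s.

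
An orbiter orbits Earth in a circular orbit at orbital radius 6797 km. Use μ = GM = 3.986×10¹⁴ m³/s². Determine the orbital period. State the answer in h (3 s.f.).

T ≈ 1.55 h

r = 6797 km = 6.797×10⁶ m.
Kepler's third law: T = 2π√(r³/μ) = 2π√((6.797×10⁶)³ / 3.986×10¹⁴).
r³/μ = 7.878×10⁵ s², so T = 2π × 8.876×10² = 5.577×10³ s.
Converting: 5.577×10³ s ÷ 3600 = 1.549 h.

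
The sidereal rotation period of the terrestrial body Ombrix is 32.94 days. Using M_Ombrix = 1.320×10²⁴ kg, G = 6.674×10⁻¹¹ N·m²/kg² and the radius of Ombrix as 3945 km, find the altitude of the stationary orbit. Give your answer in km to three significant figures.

μ = GM = 6.674×10⁻¹¹ × 1.320×10²⁴ = 8.810×10¹³ m³/s².
T = 32.94 days = 2.846×10⁶ s.
A synchronous orbit has period T, so by Kepler's third law a = (μT²/4π²)^(1/3).
μT²/4π² = 8.810×10¹³ × (2.846×10⁶)² / 39.48 = 1.807×10²⁵ m³.
a = 2.624×10⁸ m = 2.6244×10⁵ km.
Altitude h = a − R = 2.6244×10⁵ − 3945 = 2.5849×10⁵ km.

h_sync ≈ 2.58×10⁵ km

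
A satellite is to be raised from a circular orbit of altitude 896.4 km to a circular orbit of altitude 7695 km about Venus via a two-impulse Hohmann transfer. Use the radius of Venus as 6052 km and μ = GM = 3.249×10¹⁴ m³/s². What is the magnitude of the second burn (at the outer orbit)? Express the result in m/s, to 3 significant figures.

r₁ = 6052 + 896.4 = 6948.4 km = 6.9484×10⁶ m.
r₂ = 6052 + 7695 = 13747 km = 1.3747×10⁷ m.
Transfer ellipse a_t = (r₁ + r₂)/2 = 1.035×10⁷ m.
At r₁: circular v_c1 = √(μ/r₁) = 6838 m/s; transfer-periapsis v_p = √[μ(2/r₁ − 1/a_t)] = 7882 m/s.
At r₂: circular v_c2 = √(μ/r₂) = 4862 m/s; transfer-apoapsis v_a = √[μ(2/r₂ − 1/a_t)] = 3984 m/s.
Δv₂ = v_c2 − v_a = 877.8 m/s.

Δv ≈ 878 m/s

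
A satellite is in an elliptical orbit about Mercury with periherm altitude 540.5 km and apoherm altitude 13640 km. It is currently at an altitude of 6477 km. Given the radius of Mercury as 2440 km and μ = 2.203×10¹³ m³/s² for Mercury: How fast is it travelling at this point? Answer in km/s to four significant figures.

v ≈ 1.622 km/s

r_p = 2440 + 540.5 = 2980.5 km = 2.9805×10⁶ m.
r_a = 2440 + 13640 = 16080 km = 1.6080×10⁷ m.
r = 2440 + 6477 = 8917.0 km = 8.917×10⁶ m.
Semi-major axis a = (r_p + r_a)/2 = 9530.2 km = 9.530×10⁶ m.
Vis-viva: v² = μ(2/r − 1/a) = 2.203×10¹³ × (2.243×10⁻⁷ − 1.049×10⁻⁷) = 2.630×10⁶ m²/s².
v = 1622 m/s = 1.622 km/s.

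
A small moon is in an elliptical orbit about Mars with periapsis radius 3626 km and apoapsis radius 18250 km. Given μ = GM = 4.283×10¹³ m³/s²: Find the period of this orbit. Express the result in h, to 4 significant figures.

T ≈ 9.647 h

Semi-major axis a = (r_p + r_a)/2 = (3626.0 + 18250)/2 = 10938 km = 1.094×10⁷ m.
By Kepler's third law T = 2π√(a³/μ) = 2π × 5.528×10³ = 3.473×10⁴ s.
= 9.647 h.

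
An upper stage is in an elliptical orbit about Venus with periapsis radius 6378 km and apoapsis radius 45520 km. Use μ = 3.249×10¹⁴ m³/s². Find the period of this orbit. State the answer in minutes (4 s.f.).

Semi-major axis a = (r_p + r_a)/2 = (6378.0 + 45520)/2 = 25949 km = 2.595×10⁷ m.
By Kepler's third law T = 2π√(a³/μ) = 2π × 7.333×10³ = 4.608×10⁴ s.
= 768.0 minutes.

T ≈ 768.0 minutes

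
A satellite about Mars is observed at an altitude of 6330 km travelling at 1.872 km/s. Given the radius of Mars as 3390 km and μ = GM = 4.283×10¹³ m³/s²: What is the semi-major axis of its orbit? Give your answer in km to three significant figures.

r = 3390 + 6330 = 9720.0 km = 9.720×10⁶ m.
Specific orbital energy ε = v²/2 − μ/r = (1872)²/2 − 4.283×10¹³/9.720×10⁶ = -2.654×10⁶ J/kg.
Since ε = −μ/(2a), a = −μ/(2ε) = 8.068×10⁶ m = 8068.4 km.

a ≈ 8070 km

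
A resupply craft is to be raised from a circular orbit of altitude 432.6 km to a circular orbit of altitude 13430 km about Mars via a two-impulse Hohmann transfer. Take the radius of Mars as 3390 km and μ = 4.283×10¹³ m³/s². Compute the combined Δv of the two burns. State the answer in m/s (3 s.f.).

Δv_total ≈ 1550 m/s

r₁ = 3390 + 432.6 = 3822.6 km = 3.8226×10⁶ m.
r₂ = 3390 + 13430 = 16820 km = 1.6820×10⁷ m.
Transfer ellipse a_t = (r₁ + r₂)/2 = 1.032×10⁷ m.
At r₁: circular v_c1 = √(μ/r₁) = 3347 m/s; transfer-periapsis v_p = √[μ(2/r₁ − 1/a_t)] = 4273 m/s.
Δv₁ = v_p − v_c1 = 925.8 m/s.
At r₂: circular v_c2 = √(μ/r₂) = 1596 m/s; transfer-apoapsis v_a = √[μ(2/r₂ − 1/a_t)] = 971.1 m/s.
Δv₂ = v_c2 − v_a = 624.6 m/s.
Total Δv = Δv₁ + Δv₂ = 1550 m/s.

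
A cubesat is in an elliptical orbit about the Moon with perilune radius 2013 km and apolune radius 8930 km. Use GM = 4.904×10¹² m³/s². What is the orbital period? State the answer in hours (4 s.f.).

T ≈ 10.09 hours

Semi-major axis a = (r_p + r_a)/2 = (2013.0 + 8930.0)/2 = 5471.5 km = 5.472×10⁶ m.
By Kepler's third law T = 2π√(a³/μ) = 2π × 5.779×10³ = 3.631×10⁴ s.
= 10.09 hours.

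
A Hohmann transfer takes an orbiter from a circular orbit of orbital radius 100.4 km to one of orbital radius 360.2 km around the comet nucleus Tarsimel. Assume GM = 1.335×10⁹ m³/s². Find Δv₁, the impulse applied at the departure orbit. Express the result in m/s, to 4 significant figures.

Δv ≈ 28.90 m/s

r₁ = 100.4 km = 1.004×10⁵ m.
r₂ = 360.2 km = 3.602×10⁵ m.
Transfer ellipse a_t = (r₁ + r₂)/2 = 2.303×10⁵ m.
At r₁: circular v_c1 = √(μ/r₁) = 115.3 m/s; transfer-periapsis v_p = √[μ(2/r₁ − 1/a_t)] = 144.2 m/s.
Δv₁ = v_p − v_c1 = 28.90 m/s.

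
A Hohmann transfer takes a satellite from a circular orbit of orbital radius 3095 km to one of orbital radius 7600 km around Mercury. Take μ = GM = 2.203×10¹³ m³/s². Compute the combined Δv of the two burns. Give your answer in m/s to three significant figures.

Δv_total ≈ 920 m/s

r₁ = 3095 km = 3.095×10⁶ m.
r₂ = 7600 km = 7.600×10⁶ m.
Transfer ellipse a_t = (r₁ + r₂)/2 = 5.348×10⁶ m.
At r₁: circular v_c1 = √(μ/r₁) = 2668 m/s; transfer-periherm v_p = √[μ(2/r₁ − 1/a_t)] = 3181 m/s.
Δv₁ = v_p − v_c1 = 512.6 m/s.
At r₂: circular v_c2 = √(μ/r₂) = 1703 m/s; transfer-apoherm v_a = √[μ(2/r₂ − 1/a_t)] = 1295 m/s.
Δv₂ = v_c2 − v_a = 407.3 m/s.
Total Δv = Δv₁ + Δv₂ = 919.9 m/s.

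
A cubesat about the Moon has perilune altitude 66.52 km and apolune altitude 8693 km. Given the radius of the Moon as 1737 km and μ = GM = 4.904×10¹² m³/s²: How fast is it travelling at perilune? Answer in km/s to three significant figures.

v ≈ 2.15 km/s

r_p = 1737 + 66.52 = 1803.5 km = 1.8035×10⁶ m.
r_a = 1737 + 8693 = 10430 km = 1.0430×10⁷ m.
Semi-major axis a = (r_p + r_a)/2 = 6116.8 km = 6.117×10⁶ m.
Vis-viva: v² = μ(2/r − 1/a) = 4.904×10¹² × (1.109×10⁻⁶ − 1.635×10⁻⁷) = 4.637×10⁶ m²/s².
v = 2153 m/s = 2.153 km/s.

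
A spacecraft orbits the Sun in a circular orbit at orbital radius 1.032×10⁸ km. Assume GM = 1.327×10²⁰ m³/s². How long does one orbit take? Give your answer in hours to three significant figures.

T ≈ 5020 hours

r = 1.032×10⁸ km = 1.032×10¹¹ m.
Kepler's third law: T = 2π√(r³/μ) = 2π√((1.032×10¹¹)³ / 1.327×10²⁰).
r³/μ = 8.283×10¹² s², so T = 2π × 2.878×10⁶ = 1.808×10⁷ s.
Converting: 1.808×10⁷ s ÷ 3600 = 5023 hours.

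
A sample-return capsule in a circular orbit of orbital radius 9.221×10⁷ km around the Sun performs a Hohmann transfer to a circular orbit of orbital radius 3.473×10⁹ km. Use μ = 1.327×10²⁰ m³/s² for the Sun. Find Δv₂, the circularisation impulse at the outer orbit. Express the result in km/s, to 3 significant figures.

Δv ≈ 4.78 km/s

r₁ = 9.221×10⁷ km = 9.221×10¹⁰ m.
r₂ = 3.473×10⁹ km = 3.473×10¹² m.
Transfer ellipse a_t = (r₁ + r₂)/2 = 1.783×10¹² m.
At r₁: circular v_c1 = √(μ/r₁) = 37940 m/s; transfer-perihelion v_p = √[μ(2/r₁ − 1/a_t)] = 52950 m/s.
At r₂: circular v_c2 = √(μ/r₂) = 6181 m/s; transfer-aphelion v_a = √[μ(2/r₂ − 1/a_t)] = 1406 m/s.
Δv₂ = v_c2 − v_a = 4775 m/s.
= 4.775 km/s.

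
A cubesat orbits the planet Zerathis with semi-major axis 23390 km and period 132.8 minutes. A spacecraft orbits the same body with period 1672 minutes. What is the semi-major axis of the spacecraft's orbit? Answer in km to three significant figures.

Kepler's third law: a³ ∝ T², so a₂ = a₁ (T₂/T₁)^(2/3).
T₂/T₁ = 12.59, (T₂/T₁)^(2/3) = 5.412.
a₂ = 23390 × 5.412 = 1.266×10⁵ km.

a₂ ≈ 1.27×10⁵ km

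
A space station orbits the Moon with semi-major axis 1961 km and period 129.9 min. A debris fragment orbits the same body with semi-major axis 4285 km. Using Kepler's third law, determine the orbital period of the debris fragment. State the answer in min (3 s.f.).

T₂ ≈ 420 min

Kepler's third law: T² ∝ a³, so T₂ = T₁ (a₂/a₁)^(3/2).
a₂/a₁ = 2.185, (a₂/a₁)^(3/2) = 3.230.
T₂ = 129.9 × 3.230 = 419.6 min.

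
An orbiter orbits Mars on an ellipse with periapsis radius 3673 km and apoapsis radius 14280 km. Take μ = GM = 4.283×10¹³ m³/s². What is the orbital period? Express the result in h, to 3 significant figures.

T ≈ 7.17 h

Semi-major axis a = (r_p + r_a)/2 = (3673.0 + 14280)/2 = 8976.5 km = 8.976×10⁶ m.
By Kepler's third law T = 2π√(a³/μ) = 2π × 4.109×10³ = 2.582×10⁴ s.
= 7.172 h.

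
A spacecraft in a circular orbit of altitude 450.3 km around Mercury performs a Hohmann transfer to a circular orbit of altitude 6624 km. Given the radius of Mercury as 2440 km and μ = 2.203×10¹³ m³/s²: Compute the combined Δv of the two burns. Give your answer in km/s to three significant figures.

Δv_total ≈ 1.11 km/s

r₁ = 2440 + 450.3 = 2890.3 km = 2.8903×10⁶ m.
r₂ = 2440 + 6624 = 9064.0 km = 9.0640×10⁶ m.
Transfer ellipse a_t = (r₁ + r₂)/2 = 5.977×10⁶ m.
At r₁: circular v_c1 = √(μ/r₁) = 2761 m/s; transfer-periherm v_p = √[μ(2/r₁ − 1/a_t)] = 3400 m/s.
Δv₁ = v_p − v_c1 = 639.0 m/s.
At r₂: circular v_c2 = √(μ/r₂) = 1559 m/s; transfer-apoherm v_a = √[μ(2/r₂ − 1/a_t)] = 1084 m/s.
Δv₂ = v_c2 − v_a = 474.9 m/s.
Total Δv = Δv₁ + Δv₂ = 1114 m/s = 1.114 km/s.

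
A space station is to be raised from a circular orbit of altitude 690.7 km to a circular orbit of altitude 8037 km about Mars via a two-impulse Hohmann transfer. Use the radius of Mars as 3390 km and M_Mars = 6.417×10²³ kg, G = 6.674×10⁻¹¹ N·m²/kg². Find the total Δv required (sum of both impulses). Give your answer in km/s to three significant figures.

Δv_total ≈ 1.22 km/s

μ = GM = 6.674×10⁻¹¹ × 6.417×10²³ = 4.283×10¹³ m³/s².
r₁ = 3390 + 690.7 = 4080.7 km = 4.0807×10⁶ m.
r₂ = 3390 + 8037 = 11427 km = 1.1427×10⁷ m.
Transfer ellipse a_t = (r₁ + r₂)/2 = 7.754×10⁶ m.
At r₁: circular v_c1 = √(μ/r₁) = 3240 m/s; transfer-periapsis v_p = √[μ(2/r₁ − 1/a_t)] = 3933 m/s.
Δv₁ = v_p − v_c1 = 693.2 m/s.
At r₂: circular v_c2 = √(μ/r₂) = 1936 m/s; transfer-apoapsis v_a = √[μ(2/r₂ − 1/a_t)] = 1404 m/s.
Δv₂ = v_c2 − v_a = 531.5 m/s.
Total Δv = Δv₁ + Δv₂ = 1225 m/s = 1.225 km/s.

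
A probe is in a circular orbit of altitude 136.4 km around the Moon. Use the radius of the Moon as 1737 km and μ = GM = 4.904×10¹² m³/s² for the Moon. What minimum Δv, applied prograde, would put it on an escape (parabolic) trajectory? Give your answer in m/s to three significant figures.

r = 1737 + 136.4 = 1873.4 km = 1.8734×10⁶ m.
Circular speed v_c = √(μ/r) = 1618 m/s.
Escape speed v_esc = √(2μ/r) = √2 × v_c = 2288 m/s.
Δv = v_esc − v_c = 670.2 m/s.

Δv ≈ 670 m/s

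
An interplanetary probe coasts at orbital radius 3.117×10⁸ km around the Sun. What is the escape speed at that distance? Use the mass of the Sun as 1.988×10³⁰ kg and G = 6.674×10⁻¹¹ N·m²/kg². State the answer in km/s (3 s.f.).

μ = GM = 6.674×10⁻¹¹ × 1.988×10³⁰ = 1.327×10²⁰ m³/s².
r = 3.117×10⁸ km = 3.117×10¹¹ m.
Escape speed v_esc = √(2μ/r) = √(2 × 1.327×10²⁰ / 3.117×10¹¹) = √(8.513×10⁸) = 29180 m/s.
= 29.18 km/s.

v_esc ≈ 29.2 km/s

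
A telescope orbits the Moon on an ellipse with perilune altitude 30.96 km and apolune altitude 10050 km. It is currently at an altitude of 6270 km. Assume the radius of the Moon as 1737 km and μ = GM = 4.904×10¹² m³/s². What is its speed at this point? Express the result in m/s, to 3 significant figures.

r_p = 1737 + 30.96 = 1768.0 km = 1.7680×10⁶ m.
r_a = 1737 + 10050 = 11787 km = 1.1787×10⁷ m.
r = 1737 + 6270 = 8007.0 km = 8.007×10⁶ m.
Semi-major axis a = (r_p + r_a)/2 = 6777.5 km = 6.777×10⁶ m.
Vis-viva: v² = μ(2/r − 1/a) = 4.904×10¹² × (2.498×10⁻⁷ − 1.475×10⁻⁷) = 5.014×10⁵ m²/s².
v = 708.1 m/s.

v ≈ 708 m/s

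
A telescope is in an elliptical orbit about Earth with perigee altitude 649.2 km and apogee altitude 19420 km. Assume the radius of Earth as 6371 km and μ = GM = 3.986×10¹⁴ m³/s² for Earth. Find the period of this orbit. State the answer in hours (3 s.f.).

T ≈ 5.81 hours

r_p = 6371 + 649.2 = 7020.2 km = 7.0202×10⁶ m.
r_a = 6371 + 19420 = 25791 km = 2.5791×10⁷ m.
Semi-major axis a = (r_p + r_a)/2 = (7020.2 + 25791)/2 = 16406 km = 1.641×10⁷ m.
By Kepler's third law T = 2π√(a³/μ) = 2π × 3.328×10³ = 2.091×10⁴ s.
= 5.809 hours.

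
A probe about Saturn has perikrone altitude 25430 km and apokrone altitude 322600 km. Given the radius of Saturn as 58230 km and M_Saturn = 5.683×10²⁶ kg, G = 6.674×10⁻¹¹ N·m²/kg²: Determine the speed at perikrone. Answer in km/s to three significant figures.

v ≈ 27.3 km/s

μ = GM = 6.674×10⁻¹¹ × 5.683×10²⁶ = 3.793×10¹⁶ m³/s².
r_p = 58230 + 25430 = 83660 km = 8.3660×10⁷ m.
r_a = 58230 + 322600 = 380830 km = 3.8083×10⁸ m.
Semi-major axis a = (r_p + r_a)/2 = 2.3224×10⁵ km = 2.322×10⁸ m.
Vis-viva: v² = μ(2/r − 1/a) = 3.793×10¹⁶ × (2.391×10⁻⁸ − 4.306×10⁻⁹) = 7.434×10⁸ m²/s².
v = 27270 m/s = 27.27 km/s.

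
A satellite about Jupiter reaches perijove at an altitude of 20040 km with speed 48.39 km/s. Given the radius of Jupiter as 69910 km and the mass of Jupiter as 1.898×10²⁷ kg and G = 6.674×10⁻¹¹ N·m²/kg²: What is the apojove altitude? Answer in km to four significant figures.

μ = GM = 6.674×10⁻¹¹ × 1.898×10²⁷ = 1.267×10¹⁷ m³/s².
r_p = 69910 + 20040 = 89950 km = 8.995×10⁷ m.
Specific energy ε = v²/2 − μ/r = -2.375×10⁸ J/kg, so a = −μ/(2ε) = 2.667×10⁸ m.
The apsides satisfy r_p + r_a = 2a, so the apojove radius is 2a − r_p = 4.435×10⁸ m = 4.4350×10⁵ km.
Apojove altitude = 4.4350×10⁵ − 69910 = 3.7359×10⁵ km.

apojove altitude ≈ 3.736×10⁵ km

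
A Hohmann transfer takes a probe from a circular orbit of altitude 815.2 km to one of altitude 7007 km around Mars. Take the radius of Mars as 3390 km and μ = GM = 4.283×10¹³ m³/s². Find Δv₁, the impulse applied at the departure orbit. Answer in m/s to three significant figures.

Δv ≈ 617 m/s

r₁ = 3390 + 815.2 = 4205.2 km = 4.2052×10⁶ m.
r₂ = 3390 + 7007 = 10397 km = 1.0397×10⁷ m.
Transfer ellipse a_t = (r₁ + r₂)/2 = 7.301×10⁶ m.
At r₁: circular v_c1 = √(μ/r₁) = 3191 m/s; transfer-periapsis v_p = √[μ(2/r₁ − 1/a_t)] = 3808 m/s.
Δv₁ = v_p − v_c1 = 617.0 m/s.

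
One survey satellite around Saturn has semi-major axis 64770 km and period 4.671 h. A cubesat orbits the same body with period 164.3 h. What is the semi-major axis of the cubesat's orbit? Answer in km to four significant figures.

Kepler's third law: a³ ∝ T², so a₂ = a₁ (T₂/T₁)^(2/3).
T₂/T₁ = 35.17, (T₂/T₁)^(2/3) = 10.74.
a₂ = 64770 × 10.74 = 6.953×10⁵ km.

a₂ ≈ 6.953×10⁵ km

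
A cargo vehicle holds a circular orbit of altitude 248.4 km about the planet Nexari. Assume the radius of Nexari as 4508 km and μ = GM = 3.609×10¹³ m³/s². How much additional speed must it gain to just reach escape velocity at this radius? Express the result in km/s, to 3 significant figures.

r = 4508 + 248.4 = 4756.4 km = 4.7564×10⁶ m.
Circular speed v_c = √(μ/r) = 2755 m/s.
Escape speed v_esc = √(2μ/r) = √2 × v_c = 3896 m/s.
Δv = v_esc − v_c = 1141 m/s = 1.141 km/s.

Δv ≈ 1.14 km/s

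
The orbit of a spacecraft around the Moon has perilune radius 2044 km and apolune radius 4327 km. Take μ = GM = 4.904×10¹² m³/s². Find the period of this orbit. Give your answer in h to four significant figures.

T ≈ 4.481 h

Semi-major axis a = (r_p + r_a)/2 = (2044.0 + 4327.0)/2 = 3185.5 km = 3.186×10⁶ m.
By Kepler's third law T = 2π√(a³/μ) = 2π × 2.567×10³ = 1.613×10⁴ s.
= 4.481 h.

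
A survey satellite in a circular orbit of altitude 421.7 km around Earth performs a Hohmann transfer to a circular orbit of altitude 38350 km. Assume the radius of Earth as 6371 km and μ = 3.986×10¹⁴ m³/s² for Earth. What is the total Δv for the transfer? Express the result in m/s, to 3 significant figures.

r₁ = 6371 + 421.7 = 6792.7 km = 6.7927×10⁶ m.
r₂ = 6371 + 38350 = 44721 km = 4.4721×10⁷ m.
Transfer ellipse a_t = (r₁ + r₂)/2 = 2.576×10⁷ m.
At r₁: circular v_c1 = √(μ/r₁) = 7660 m/s; transfer-perigee v_p = √[μ(2/r₁ − 1/a_t)] = 10090 m/s.
Δv₁ = v_p − v_c1 = 2434 m/s.
At r₂: circular v_c2 = √(μ/r₂) = 2985 m/s; transfer-apogee v_a = √[μ(2/r₂ − 1/a_t)] = 1533 m/s.
Δv₂ = v_c2 − v_a = 1452 m/s.
Total Δv = Δv₁ + Δv₂ = 3886 m/s.

Δv_total ≈ 3890 m/s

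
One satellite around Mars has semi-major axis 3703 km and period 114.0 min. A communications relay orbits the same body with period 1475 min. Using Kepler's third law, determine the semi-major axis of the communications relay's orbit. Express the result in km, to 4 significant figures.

Kepler's third law: a³ ∝ T², so a₂ = a₁ (T₂/T₁)^(2/3).
T₂/T₁ = 12.94, (T₂/T₁)^(2/3) = 5.511.
a₂ = 3703 × 5.511 = 20410 km.

a₂ ≈ 20410 km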